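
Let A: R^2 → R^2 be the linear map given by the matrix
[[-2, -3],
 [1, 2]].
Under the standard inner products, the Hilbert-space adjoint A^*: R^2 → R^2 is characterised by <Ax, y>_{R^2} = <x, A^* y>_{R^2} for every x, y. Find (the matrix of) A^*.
A^* = A^T =
[[-2, 1],
 [-3, 2]]

For real matrices with standard dot products, the defining identity <Ax, y> = <x, A^* y> gives (Ax)^T y = x^T (A^*) y, i.e. x^T A^T y = x^T (A^*) y. Since this holds for all x, y, we must have A^* = A^T. Therefore
A^* =
[[-2, 1],
 [-3, 2]].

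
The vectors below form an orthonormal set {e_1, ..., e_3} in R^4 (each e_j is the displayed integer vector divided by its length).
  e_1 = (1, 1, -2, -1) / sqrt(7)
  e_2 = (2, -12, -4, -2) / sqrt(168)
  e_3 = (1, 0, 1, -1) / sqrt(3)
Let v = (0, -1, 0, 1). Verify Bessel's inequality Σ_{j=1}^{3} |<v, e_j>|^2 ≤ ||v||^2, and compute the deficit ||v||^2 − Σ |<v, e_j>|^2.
Σ |<v, e_j>|^2 = 3/2; ||v||^2 = 2; deficit = 1/2

Write each e_j = u_j / sqrt(<u_j, u_j>) where u_j is the displayed integer vector. Then <v, e_j> = <v, u_j> / sqrt(<u_j, u_j>), so |<v, e_j>|^2 = <v, u_j>^2 / <u_j, u_j>.
Coefficients: <v, e_1> = -2/sqrt(7), <v, e_2> = 10/sqrt(168), <v, e_3> = -1/sqrt(3).
Square and sum: Σ |<v, e_j>|^2 = 3/2.
Compute ||v||^2 = v·v = 2.
Deficit = 2 − 3/2 = 1/2 ≥ 0, confirming Bessel's inequality. (The deficit equals ||v − Σ <v,e_j> e_j||^2, the squared distance from v to span{e_j}.)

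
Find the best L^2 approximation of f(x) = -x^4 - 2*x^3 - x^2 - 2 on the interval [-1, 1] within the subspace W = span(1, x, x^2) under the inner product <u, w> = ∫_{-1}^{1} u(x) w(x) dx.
g(x) = -13*x^2/7 - 6*x/5 - 67/35

The best approximation g ∈ W is the orthogonal projection of f onto W. Writing g = a_0 + a_1 x + a_2 x^2, the coefficients solve the normal equations G · a = b where
  G_{ij} = <φ_i, φ_j> and b_i = <f, φ_i>, with φ_0 = 1, φ_1 = x, φ_2 = x^2.
G =
  [2, 0, 2/3]
  [0, 2/3, 0]
  [2/3, 0, 2/5],
b = (-76/15, -4/5, -212/105).
Solving gives a_0 = -67/35, a_1 = -6/5, a_2 = -13/7, so
  g(x) = -13*x^2/7 - 6*x/5 - 67/35.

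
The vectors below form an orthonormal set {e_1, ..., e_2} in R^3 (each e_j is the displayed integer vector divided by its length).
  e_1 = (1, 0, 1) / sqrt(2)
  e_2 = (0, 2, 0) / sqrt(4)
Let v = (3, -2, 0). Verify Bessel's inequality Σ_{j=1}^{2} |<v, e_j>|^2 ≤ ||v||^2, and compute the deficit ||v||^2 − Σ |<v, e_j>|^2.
Σ |<v, e_j>|^2 = 17/2; ||v||^2 = 13; deficit = 9/2

Write each e_j = u_j / sqrt(<u_j, u_j>) where u_j is the displayed integer vector. Then <v, e_j> = <v, u_j> / sqrt(<u_j, u_j>), so |<v, e_j>|^2 = <v, u_j>^2 / <u_j, u_j>.
Coefficients: <v, e_1> = 3/sqrt(2), <v, e_2> = -4/sqrt(4).
Square and sum: Σ |<v, e_j>|^2 = 17/2.
Compute ||v||^2 = v·v = 13.
Deficit = 13 − 17/2 = 9/2 ≥ 0, confirming Bessel's inequality. (The deficit equals ||v − Σ <v,e_j> e_j||^2, the squared distance from v to span{e_j}.)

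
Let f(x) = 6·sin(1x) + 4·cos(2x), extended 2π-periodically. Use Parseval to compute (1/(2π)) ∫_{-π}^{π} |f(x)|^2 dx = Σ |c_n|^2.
Σ |c_n|^2 = 26

Expand |f|^2 and use orthogonality of {sin(nx), cos(mx)} on [-π, π]:
  ∫_{-π}^{π} sin(nx)^2 dx = π, ∫ cos(mx)^2 dx = π, and cross terms integrate to 0.
So ∫_{-π}^{π} f(x)^2 dx = 6^2 · π + 4^2 · π = (36 + 16)π.
Divide by 2π: (36 + 16)/2 = 26.
By Parseval, this equals Σ |c_n|^2.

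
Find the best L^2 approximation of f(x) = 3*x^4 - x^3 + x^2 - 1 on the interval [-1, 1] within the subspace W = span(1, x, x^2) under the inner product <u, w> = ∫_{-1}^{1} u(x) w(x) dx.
g(x) = 25*x^2/7 - 3*x/5 - 44/35

The best approximation g ∈ W is the orthogonal projection of f onto W. Writing g = a_0 + a_1 x + a_2 x^2, the coefficients solve the normal equations G · a = b where
  G_{ij} = <φ_i, φ_j> and b_i = <f, φ_i>, with φ_0 = 1, φ_1 = x, φ_2 = x^2.
G =
  [2, 0, 2/3]
  [0, 2/3, 0]
  [2/3, 0, 2/5],
b = (-2/15, -2/5, 62/105).
Solving gives a_0 = -44/35, a_1 = -3/5, a_2 = 25/7, so
  g(x) = 25*x^2/7 - 3*x/5 - 44/35.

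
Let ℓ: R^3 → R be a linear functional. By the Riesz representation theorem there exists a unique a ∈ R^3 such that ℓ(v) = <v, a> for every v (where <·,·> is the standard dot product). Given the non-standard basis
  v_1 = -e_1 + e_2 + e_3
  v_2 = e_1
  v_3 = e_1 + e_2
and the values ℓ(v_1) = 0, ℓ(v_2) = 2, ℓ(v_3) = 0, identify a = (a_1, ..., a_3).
a = (2, -2, 4)

Write a = (a_1, ..., a_3) in the standard basis. For each basis vector v_i, ℓ(v_i) = <v_i, a> is a linear equation in the a_j's. Collect the n equations into a matrix system V a = ℓ, where row i of V is v_i (expressed in the standard basis). Since V is invertible (lower-triangular with 1s on the diagonal, up to permutation), solve by back-substitution:
  V =
[[-1, 1, 1],
 [1, 0, 0],
 [1, 1, 0]]
  V a = (0, 2, 0)
Solving gives a = (2, -2, 4).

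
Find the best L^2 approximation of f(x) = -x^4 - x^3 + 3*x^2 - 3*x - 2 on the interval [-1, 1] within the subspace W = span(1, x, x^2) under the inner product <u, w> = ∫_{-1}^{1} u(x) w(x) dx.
g(x) = 15*x^2/7 - 18*x/5 - 67/35

The best approximation g ∈ W is the orthogonal projection of f onto W. Writing g = a_0 + a_1 x + a_2 x^2, the coefficients solve the normal equations G · a = b where
  G_{ij} = <φ_i, φ_j> and b_i = <f, φ_i>, with φ_0 = 1, φ_1 = x, φ_2 = x^2.
G =
  [2, 0, 2/3]
  [0, 2/3, 0]
  [2/3, 0, 2/5],
b = (-12/5, -12/5, -44/105).
Solving gives a_0 = -67/35, a_1 = -18/5, a_2 = 15/7, so
  g(x) = 15*x^2/7 - 18*x/5 - 67/35.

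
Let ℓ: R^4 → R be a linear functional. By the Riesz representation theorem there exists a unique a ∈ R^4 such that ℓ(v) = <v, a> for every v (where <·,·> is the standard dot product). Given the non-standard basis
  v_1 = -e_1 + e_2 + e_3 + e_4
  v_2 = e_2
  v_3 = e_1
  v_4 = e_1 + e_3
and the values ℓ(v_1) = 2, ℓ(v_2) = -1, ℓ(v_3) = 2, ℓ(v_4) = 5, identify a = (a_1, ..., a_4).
a = (2, -1, 3, 2)

Write a = (a_1, ..., a_4) in the standard basis. For each basis vector v_i, ℓ(v_i) = <v_i, a> is a linear equation in the a_j's. Collect the n equations into a matrix system V a = ℓ, where row i of V is v_i (expressed in the standard basis). Since V is invertible (lower-triangular with 1s on the diagonal, up to permutation), solve by back-substitution:
  V =
[[-1, 1, 1, 1],
 [0, 1, 0, 0],
 [1, 0, 0, 0],
 [1, 0, 1, 0]]
  V a = (2, -1, 2, 5)
Solving gives a = (2, -1, 3, 2).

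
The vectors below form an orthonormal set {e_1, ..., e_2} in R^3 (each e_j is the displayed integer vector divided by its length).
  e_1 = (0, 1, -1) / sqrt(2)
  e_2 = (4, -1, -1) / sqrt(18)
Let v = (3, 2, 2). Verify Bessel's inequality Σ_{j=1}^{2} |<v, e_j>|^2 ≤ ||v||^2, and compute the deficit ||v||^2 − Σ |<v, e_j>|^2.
Σ |<v, e_j>|^2 = 32/9; ||v||^2 = 17; deficit = 121/9

Write each e_j = u_j / sqrt(<u_j, u_j>) where u_j is the displayed integer vector. Then <v, e_j> = <v, u_j> / sqrt(<u_j, u_j>), so |<v, e_j>|^2 = <v, u_j>^2 / <u_j, u_j>.
Coefficients: <v, e_1> = 0/sqrt(2), <v, e_2> = 8/sqrt(18).
Square and sum: Σ |<v, e_j>|^2 = 32/9.
Compute ||v||^2 = v·v = 17.
Deficit = 17 − 32/9 = 121/9 ≥ 0, confirming Bessel's inequality. (The deficit equals ||v − Σ <v,e_j> e_j||^2, the squared distance from v to span{e_j}.)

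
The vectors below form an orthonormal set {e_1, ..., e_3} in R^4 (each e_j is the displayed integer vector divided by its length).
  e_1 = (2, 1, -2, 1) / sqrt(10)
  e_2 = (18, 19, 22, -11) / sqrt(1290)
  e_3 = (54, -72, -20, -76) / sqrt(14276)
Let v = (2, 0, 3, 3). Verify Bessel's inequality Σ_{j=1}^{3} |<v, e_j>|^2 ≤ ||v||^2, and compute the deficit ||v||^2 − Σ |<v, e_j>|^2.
Σ |<v, e_j>|^2 = 503/83; ||v||^2 = 22; deficit = 1323/83

Write each e_j = u_j / sqrt(<u_j, u_j>) where u_j is the displayed integer vector. Then <v, e_j> = <v, u_j> / sqrt(<u_j, u_j>), so |<v, e_j>|^2 = <v, u_j>^2 / <u_j, u_j>.
Coefficients: <v, e_1> = 1/sqrt(10), <v, e_2> = 69/sqrt(1290), <v, e_3> = -180/sqrt(14276).
Square and sum: Σ |<v, e_j>|^2 = 503/83.
Compute ||v||^2 = v·v = 22.
Deficit = 22 − 503/83 = 1323/83 ≥ 0, confirming Bessel's inequality. (The deficit equals ||v − Σ <v,e_j> e_j||^2, the squared distance from v to span{e_j}.)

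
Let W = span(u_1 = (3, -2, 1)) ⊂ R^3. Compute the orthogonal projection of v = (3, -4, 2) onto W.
proj_W(v) = (57/14, -19/7, 19/14)

Set up U = [u_1 | ... | u_1] ∈ R^(3×1). The projector onto W = col(U) is P = U (U^T U)^(-1) U^T.
Compute U^T U =
  [14],
and U^T v = (19).
Solve U^T U · c = U^T v for the coefficients: c = (19/14). The projection is proj_W(v) = U c.
Check: (v - proj_W(v)) · u_1 = 0  (should be 0).
Result: proj_W(v) = (57/14, -19/7, 19/14).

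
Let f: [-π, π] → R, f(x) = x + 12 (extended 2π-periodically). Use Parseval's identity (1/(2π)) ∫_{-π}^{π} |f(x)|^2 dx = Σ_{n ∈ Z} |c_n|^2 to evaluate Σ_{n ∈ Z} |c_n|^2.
Σ |c_n|^2 = π^2/3 + 144

Expand and integrate term by term over [-π, π]:
  ∫ (x)^2 dx = 1·(2π^3/3); ∫ 2·1·(12)·x dx = 0 (odd integrand); ∫ 12^2 dx = 144·2π.
So (1/(2π)) ∫_{-π}^{π} (x + 12)^2 dx = 1π^2/3 + 144 = π^2/3 + 144.
Parseval ⇒ Σ |c_n|^2 = π^2/3 + 144.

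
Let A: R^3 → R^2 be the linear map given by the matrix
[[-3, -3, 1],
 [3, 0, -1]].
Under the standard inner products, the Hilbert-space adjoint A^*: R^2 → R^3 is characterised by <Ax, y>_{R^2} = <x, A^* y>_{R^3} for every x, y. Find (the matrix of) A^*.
A^* = A^T =
[[-3, 3],
 [-3, 0],
 [1, -1]]

For real matrices with standard dot products, the defining identity <Ax, y> = <x, A^* y> gives (Ax)^T y = x^T (A^*) y, i.e. x^T A^T y = x^T (A^*) y. Since this holds for all x, y, we must have A^* = A^T. Therefore
A^* =
[[-3, 3],
 [-3, 0],
 [1, -1]].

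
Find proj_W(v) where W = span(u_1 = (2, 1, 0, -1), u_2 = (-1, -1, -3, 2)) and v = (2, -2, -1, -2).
proj_W(v) = (96/65, 41/65, -42/65, -27/65)

Set up U = [u_1 | ... | u_2] ∈ R^(4×2). The projector onto W = col(U) is P = U (U^T U)^(-1) U^T.
Compute U^T U =
  [6, -5]
  [-5, 15],
and U^T v = (4, -1).
Solve U^T U · c = U^T v for the coefficients: c = (11/13, 14/65). The projection is proj_W(v) = U c.
Check: (v - proj_W(v)) · u_1 = 0  (should be 0).
Check: (v - proj_W(v)) · u_2 = 0  (should be 0).
Result: proj_W(v) = (96/65, 41/65, -42/65, -27/65).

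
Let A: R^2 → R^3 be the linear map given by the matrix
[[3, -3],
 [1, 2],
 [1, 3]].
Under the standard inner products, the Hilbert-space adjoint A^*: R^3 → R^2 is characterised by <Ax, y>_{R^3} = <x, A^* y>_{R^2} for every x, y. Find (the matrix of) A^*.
A^* = A^T =
[[3, 1, 1],
 [-3, 2, 3]]

For real matrices with standard dot products, the defining identity <Ax, y> = <x, A^* y> gives (Ax)^T y = x^T (A^*) y, i.e. x^T A^T y = x^T (A^*) y. Since this holds for all x, y, we must have A^* = A^T. Therefore
A^* =
[[3, 1, 1],
 [-3, 2, 3]].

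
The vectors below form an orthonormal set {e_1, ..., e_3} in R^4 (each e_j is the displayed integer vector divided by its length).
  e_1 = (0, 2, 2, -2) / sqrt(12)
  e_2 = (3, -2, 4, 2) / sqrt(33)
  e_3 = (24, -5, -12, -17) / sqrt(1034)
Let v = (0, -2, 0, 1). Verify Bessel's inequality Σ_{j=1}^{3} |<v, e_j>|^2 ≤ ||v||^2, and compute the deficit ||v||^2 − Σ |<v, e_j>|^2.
Σ |<v, e_j>|^2 = 389/94; ||v||^2 = 5; deficit = 81/94

Write each e_j = u_j / sqrt(<u_j, u_j>) where u_j is the displayed integer vector. Then <v, e_j> = <v, u_j> / sqrt(<u_j, u_j>), so |<v, e_j>|^2 = <v, u_j>^2 / <u_j, u_j>.
Coefficients: <v, e_1> = -6/sqrt(12), <v, e_2> = 6/sqrt(33), <v, e_3> = -7/sqrt(1034).
Square and sum: Σ |<v, e_j>|^2 = 389/94.
Compute ||v||^2 = v·v = 5.
Deficit = 5 − 389/94 = 81/94 ≥ 0, confirming Bessel's inequality. (The deficit equals ||v − Σ <v,e_j> e_j||^2, the squared distance from v to span{e_j}.)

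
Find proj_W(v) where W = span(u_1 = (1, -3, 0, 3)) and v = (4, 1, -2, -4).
proj_W(v) = (-11/19, 33/19, 0, -33/19)

Set up U = [u_1 | ... | u_1] ∈ R^(4×1). The projector onto W = col(U) is P = U (U^T U)^(-1) U^T.
Compute U^T U =
  [19],
and U^T v = (-11).
Solve U^T U · c = U^T v for the coefficients: c = (-11/19). The projection is proj_W(v) = U c.
Check: (v - proj_W(v)) · u_1 = 0  (should be 0).
Result: proj_W(v) = (-11/19, 33/19, 0, -33/19).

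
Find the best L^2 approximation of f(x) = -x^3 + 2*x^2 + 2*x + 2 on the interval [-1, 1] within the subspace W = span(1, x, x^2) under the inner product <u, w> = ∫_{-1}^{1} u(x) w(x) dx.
g(x) = 2*x^2 + 7*x/5 + 2

The best approximation g ∈ W is the orthogonal projection of f onto W. Writing g = a_0 + a_1 x + a_2 x^2, the coefficients solve the normal equations G · a = b where
  G_{ij} = <φ_i, φ_j> and b_i = <f, φ_i>, with φ_0 = 1, φ_1 = x, φ_2 = x^2.
G =
  [2, 0, 2/3]
  [0, 2/3, 0]
  [2/3, 0, 2/5],
b = (16/3, 14/15, 32/15).
Solving gives a_0 = 2, a_1 = 7/5, a_2 = 2, so
  g(x) = 2*x^2 + 7*x/5 + 2.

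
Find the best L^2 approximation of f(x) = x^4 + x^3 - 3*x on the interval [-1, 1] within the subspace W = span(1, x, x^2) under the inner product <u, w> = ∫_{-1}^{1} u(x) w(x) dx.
g(x) = 6*x^2/7 - 12*x/5 - 3/35

The best approximation g ∈ W is the orthogonal projection of f onto W. Writing g = a_0 + a_1 x + a_2 x^2, the coefficients solve the normal equations G · a = b where
  G_{ij} = <φ_i, φ_j> and b_i = <f, φ_i>, with φ_0 = 1, φ_1 = x, φ_2 = x^2.
G =
  [2, 0, 2/3]
  [0, 2/3, 0]
  [2/3, 0, 2/5],
b = (2/5, -8/5, 2/7).
Solving gives a_0 = -3/35, a_1 = -12/5, a_2 = 6/7, so
  g(x) = 6*x^2/7 - 12*x/5 - 3/35.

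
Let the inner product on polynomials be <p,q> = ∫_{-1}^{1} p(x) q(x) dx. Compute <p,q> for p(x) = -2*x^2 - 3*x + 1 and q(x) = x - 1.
<p,q> = -8/3

Expand the product: p(x)·q(x) = -2*x^3 - x^2 + 4*x - 1.
∫_{-1}^{1} of each monomial x^k gives [2/(k+1) if k even, 0 if k odd]. Integrating term-by-term (or equivalently evaluating the antiderivative F(x) = -x^4/2 - x^3/3 + 2*x^2 - x at the endpoints):
  F(1) − F(−1) = 1/6 − (17/6) = -8/3.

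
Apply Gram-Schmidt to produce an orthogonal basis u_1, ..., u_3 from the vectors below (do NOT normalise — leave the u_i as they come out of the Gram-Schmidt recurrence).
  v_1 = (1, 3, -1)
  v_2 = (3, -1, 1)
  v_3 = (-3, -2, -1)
Orthogonal basis:
  u_1 = (1, 3, -1)
  u_2 = (34/11, -8/11, 10/11)
  u_3 = (1/5, -2/5, -1)

Apply the Gram-Schmidt recurrence
  u_1 = v_1
  u_i = v_i − Σ_{j<i} ((v_i · u_j) / (u_j · u_j)) · u_j.

Step by step this gives:
  u_1 = (1, 3, -1)
  u_2 = (34/11, -8/11, 10/11)
  u_3 = (1/5, -2/5, -1)

Orthogonality check:
  u_2 · u_1 = 0 (should be 0)
  u_3 · u_1 = 0 (should be 0)
  u_3 · u_2 = 0 (should be 0)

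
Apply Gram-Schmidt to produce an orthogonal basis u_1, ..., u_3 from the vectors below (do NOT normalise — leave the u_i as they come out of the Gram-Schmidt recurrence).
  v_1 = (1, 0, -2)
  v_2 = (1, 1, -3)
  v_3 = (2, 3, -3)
Orthogonal basis:
  u_1 = (1, 0, -2)
  u_2 = (-2/5, 1, -1/5)
  u_3 = (4/3, 2/3, 2/3)

Apply the Gram-Schmidt recurrence
  u_1 = v_1
  u_i = v_i − Σ_{j<i} ((v_i · u_j) / (u_j · u_j)) · u_j.

Step by step this gives:
  u_1 = (1, 0, -2)
  u_2 = (-2/5, 1, -1/5)
  u_3 = (4/3, 2/3, 2/3)

Orthogonality check:
  u_2 · u_1 = 0 (should be 0)
  u_3 · u_1 = 0 (should be 0)
  u_3 · u_2 = 0 (should be 0)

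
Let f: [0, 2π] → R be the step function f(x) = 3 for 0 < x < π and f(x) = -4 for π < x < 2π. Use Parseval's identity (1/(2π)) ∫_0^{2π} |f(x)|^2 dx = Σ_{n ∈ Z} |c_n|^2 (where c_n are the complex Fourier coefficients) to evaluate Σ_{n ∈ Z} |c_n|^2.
Σ |c_n|^2 = 25/2

Parseval equates the L^2 energy of f (normalised by 1/(2π)) with the ℓ^2 sum of its Fourier coefficients: (1/(2π)) ∫_0^{2π} |f|^2 = Σ |c_n|^2.
Compute the left side: (1/(2π)) [∫_0^π 3^2 dx + ∫_π^{2π} (-4)^2 dx] = (1/(2π)) · (9π + 16π) = (9 + 16)/2 = 25/2.
So Σ_{n ∈ Z} |c_n|^2 = 25/2.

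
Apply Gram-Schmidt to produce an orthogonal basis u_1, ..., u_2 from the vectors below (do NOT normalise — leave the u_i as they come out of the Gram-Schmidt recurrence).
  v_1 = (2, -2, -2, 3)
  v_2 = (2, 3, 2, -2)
Orthogonal basis:
  u_1 = (2, -2, -2, 3)
  u_2 = (22/7, 13/7, 6/7, -2/7)

Apply the Gram-Schmidt recurrence
  u_1 = v_1
  u_i = v_i − Σ_{j<i} ((v_i · u_j) / (u_j · u_j)) · u_j.

Step by step this gives:
  u_1 = (2, -2, -2, 3)
  u_2 = (22/7, 13/7, 6/7, -2/7)

Orthogonality check:
  u_2 · u_1 = 0 (should be 0)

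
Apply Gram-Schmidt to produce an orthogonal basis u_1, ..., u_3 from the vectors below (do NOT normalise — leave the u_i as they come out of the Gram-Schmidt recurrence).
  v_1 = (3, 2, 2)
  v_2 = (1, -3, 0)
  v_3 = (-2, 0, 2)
Orthogonal basis:
  u_1 = (3, 2, 2)
  u_2 = (26/17, -45/17, 6/17)
  u_3 = (-204/161, -68/161, 374/161)

Apply the Gram-Schmidt recurrence
  u_1 = v_1
  u_i = v_i − Σ_{j<i} ((v_i · u_j) / (u_j · u_j)) · u_j.

Step by step this gives:
  u_1 = (3, 2, 2)
  u_2 = (26/17, -45/17, 6/17)
  u_3 = (-204/161, -68/161, 374/161)

Orthogonality check:
  u_2 · u_1 = 0 (should be 0)
  u_3 · u_1 = 0 (should be 0)
  u_3 · u_2 = 0 (should be 0)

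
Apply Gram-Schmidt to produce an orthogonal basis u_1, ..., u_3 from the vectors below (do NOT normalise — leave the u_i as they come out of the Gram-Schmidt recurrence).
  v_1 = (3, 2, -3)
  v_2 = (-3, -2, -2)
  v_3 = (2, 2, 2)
Orthogonal basis:
  u_1 = (3, 2, -3)
  u_2 = (-45/22, -15/11, -65/22)
  u_3 = (-4/13, 6/13, 0)

Apply the Gram-Schmidt recurrence
  u_1 = v_1
  u_i = v_i − Σ_{j<i} ((v_i · u_j) / (u_j · u_j)) · u_j.

Step by step this gives:
  u_1 = (3, 2, -3)
  u_2 = (-45/22, -15/11, -65/22)
  u_3 = (-4/13, 6/13, 0)

Orthogonality check:
  u_2 · u_1 = 0 (should be 0)
  u_3 · u_1 = 0 (should be 0)
  u_3 · u_2 = 0 (should be 0)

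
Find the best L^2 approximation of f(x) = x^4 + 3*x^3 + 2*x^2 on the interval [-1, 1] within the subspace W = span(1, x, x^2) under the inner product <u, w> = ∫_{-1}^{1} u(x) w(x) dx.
g(x) = 20*x^2/7 + 9*x/5 - 3/35

The best approximation g ∈ W is the orthogonal projection of f onto W. Writing g = a_0 + a_1 x + a_2 x^2, the coefficients solve the normal equations G · a = b where
  G_{ij} = <φ_i, φ_j> and b_i = <f, φ_i>, with φ_0 = 1, φ_1 = x, φ_2 = x^2.
G =
  [2, 0, 2/3]
  [0, 2/3, 0]
  [2/3, 0, 2/5],
b = (26/15, 6/5, 38/35).
Solving gives a_0 = -3/35, a_1 = 9/5, a_2 = 20/7, so
  g(x) = 20*x^2/7 + 9*x/5 - 3/35.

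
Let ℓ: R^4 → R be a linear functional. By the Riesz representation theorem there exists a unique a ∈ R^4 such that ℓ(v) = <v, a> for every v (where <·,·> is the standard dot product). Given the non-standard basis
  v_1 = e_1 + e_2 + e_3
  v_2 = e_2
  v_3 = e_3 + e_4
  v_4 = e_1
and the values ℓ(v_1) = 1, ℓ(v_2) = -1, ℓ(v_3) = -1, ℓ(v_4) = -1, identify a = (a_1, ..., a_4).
a = (-1, -1, 3, -4)

Write a = (a_1, ..., a_4) in the standard basis. For each basis vector v_i, ℓ(v_i) = <v_i, a> is a linear equation in the a_j's. Collect the n equations into a matrix system V a = ℓ, where row i of V is v_i (expressed in the standard basis). Since V is invertible (lower-triangular with 1s on the diagonal, up to permutation), solve by back-substitution:
  V =
[[1, 1, 1, 0],
 [0, 1, 0, 0],
 [0, 0, 1, 1],
 [1, 0, 0, 0]]
  V a = (1, -1, -1, -1)
Solving gives a = (-1, -1, 3, -4).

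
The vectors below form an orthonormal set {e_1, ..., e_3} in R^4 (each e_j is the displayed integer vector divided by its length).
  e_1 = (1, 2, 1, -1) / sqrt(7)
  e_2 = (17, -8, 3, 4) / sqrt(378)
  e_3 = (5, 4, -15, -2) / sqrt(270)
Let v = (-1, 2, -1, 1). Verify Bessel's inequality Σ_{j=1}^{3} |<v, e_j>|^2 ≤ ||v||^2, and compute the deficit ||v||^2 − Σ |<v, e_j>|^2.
Σ |<v, e_j>|^2 = 19/5; ||v||^2 = 7; deficit = 16/5

Write each e_j = u_j / sqrt(<u_j, u_j>) where u_j is the displayed integer vector. Then <v, e_j> = <v, u_j> / sqrt(<u_j, u_j>), so |<v, e_j>|^2 = <v, u_j>^2 / <u_j, u_j>.
Coefficients: <v, e_1> = 1/sqrt(7), <v, e_2> = -32/sqrt(378), <v, e_3> = 16/sqrt(270).
Square and sum: Σ |<v, e_j>|^2 = 19/5.
Compute ||v||^2 = v·v = 7.
Deficit = 7 − 19/5 = 16/5 ≥ 0, confirming Bessel's inequality. (The deficit equals ||v − Σ <v,e_j> e_j||^2, the squared distance from v to span{e_j}.)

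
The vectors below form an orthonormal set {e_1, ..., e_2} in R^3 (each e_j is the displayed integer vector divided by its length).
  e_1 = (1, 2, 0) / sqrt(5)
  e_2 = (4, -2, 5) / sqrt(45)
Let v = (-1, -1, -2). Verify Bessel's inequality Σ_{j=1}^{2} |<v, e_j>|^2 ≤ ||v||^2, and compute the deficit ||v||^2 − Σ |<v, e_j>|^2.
Σ |<v, e_j>|^2 = 5; ||v||^2 = 6; deficit = 1

Write each e_j = u_j / sqrt(<u_j, u_j>) where u_j is the displayed integer vector. Then <v, e_j> = <v, u_j> / sqrt(<u_j, u_j>), so |<v, e_j>|^2 = <v, u_j>^2 / <u_j, u_j>.
Coefficients: <v, e_1> = -3/sqrt(5), <v, e_2> = -12/sqrt(45).
Square and sum: Σ |<v, e_j>|^2 = 5.
Compute ||v||^2 = v·v = 6.
Deficit = 6 − 5 = 1 ≥ 0, confirming Bessel's inequality. (The deficit equals ||v − Σ <v,e_j> e_j||^2, the squared distance from v to span{e_j}.)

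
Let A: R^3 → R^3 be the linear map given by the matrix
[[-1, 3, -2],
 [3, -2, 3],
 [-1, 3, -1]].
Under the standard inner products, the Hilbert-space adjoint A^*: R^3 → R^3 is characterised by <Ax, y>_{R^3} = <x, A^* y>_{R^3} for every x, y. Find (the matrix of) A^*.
A^* = A^T =
[[-1, 3, -1],
 [3, -2, 3],
 [-2, 3, -1]]

For real matrices with standard dot products, the defining identity <Ax, y> = <x, A^* y> gives (Ax)^T y = x^T (A^*) y, i.e. x^T A^T y = x^T (A^*) y. Since this holds for all x, y, we must have A^* = A^T. Therefore
A^* =
[[-1, 3, -1],
 [3, -2, 3],
 [-2, 3, -1]].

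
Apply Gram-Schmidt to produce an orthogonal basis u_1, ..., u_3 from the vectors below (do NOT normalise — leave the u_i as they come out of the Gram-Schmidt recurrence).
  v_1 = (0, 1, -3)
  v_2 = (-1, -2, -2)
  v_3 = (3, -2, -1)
Orthogonal basis:
  u_1 = (0, 1, -3)
  u_2 = (-1, -12/5, -4/5)
  u_3 = (124/37, -93/74, -31/74)

Apply the Gram-Schmidt recurrence
  u_1 = v_1
  u_i = v_i − Σ_{j<i} ((v_i · u_j) / (u_j · u_j)) · u_j.

Step by step this gives:
  u_1 = (0, 1, -3)
  u_2 = (-1, -12/5, -4/5)
  u_3 = (124/37, -93/74, -31/74)

Orthogonality check:
  u_2 · u_1 = 0 (should be 0)
  u_3 · u_1 = 0 (should be 0)
  u_3 · u_2 = 0 (should be 0)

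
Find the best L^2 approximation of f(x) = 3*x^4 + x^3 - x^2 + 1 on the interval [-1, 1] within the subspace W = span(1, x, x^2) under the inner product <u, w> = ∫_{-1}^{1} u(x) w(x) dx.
g(x) = 11*x^2/7 + 3*x/5 + 26/35

The best approximation g ∈ W is the orthogonal projection of f onto W. Writing g = a_0 + a_1 x + a_2 x^2, the coefficients solve the normal equations G · a = b where
  G_{ij} = <φ_i, φ_j> and b_i = <f, φ_i>, with φ_0 = 1, φ_1 = x, φ_2 = x^2.
G =
  [2, 0, 2/3]
  [0, 2/3, 0]
  [2/3, 0, 2/5],
b = (38/15, 2/5, 118/105).
Solving gives a_0 = 26/35, a_1 = 3/5, a_2 = 11/7, so
  g(x) = 11*x^2/7 + 3*x/5 + 26/35.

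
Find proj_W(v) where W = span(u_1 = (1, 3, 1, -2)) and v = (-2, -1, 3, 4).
proj_W(v) = (-2/3, -2, -2/3, 4/3)

Set up U = [u_1 | ... | u_1] ∈ R^(4×1). The projector onto W = col(U) is P = U (U^T U)^(-1) U^T.
Compute U^T U =
  [15],
and U^T v = (-10).
Solve U^T U · c = U^T v for the coefficients: c = (-2/3). The projection is proj_W(v) = U c.
Check: (v - proj_W(v)) · u_1 = 0  (should be 0).
Result: proj_W(v) = (-2/3, -2, -2/3, 4/3).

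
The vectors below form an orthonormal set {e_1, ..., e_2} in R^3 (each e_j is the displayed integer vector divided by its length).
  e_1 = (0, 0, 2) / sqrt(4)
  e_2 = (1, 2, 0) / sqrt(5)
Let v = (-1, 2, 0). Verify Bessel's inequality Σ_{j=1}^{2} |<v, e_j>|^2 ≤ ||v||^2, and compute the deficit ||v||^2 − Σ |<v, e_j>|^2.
Σ |<v, e_j>|^2 = 9/5; ||v||^2 = 5; deficit = 16/5

Write each e_j = u_j / sqrt(<u_j, u_j>) where u_j is the displayed integer vector. Then <v, e_j> = <v, u_j> / sqrt(<u_j, u_j>), so |<v, e_j>|^2 = <v, u_j>^2 / <u_j, u_j>.
Coefficients: <v, e_1> = 0/sqrt(4), <v, e_2> = 3/sqrt(5).
Square and sum: Σ |<v, e_j>|^2 = 9/5.
Compute ||v||^2 = v·v = 5.
Deficit = 5 − 9/5 = 16/5 ≥ 0, confirming Bessel's inequality. (The deficit equals ||v − Σ <v,e_j> e_j||^2, the squared distance from v to span{e_j}.)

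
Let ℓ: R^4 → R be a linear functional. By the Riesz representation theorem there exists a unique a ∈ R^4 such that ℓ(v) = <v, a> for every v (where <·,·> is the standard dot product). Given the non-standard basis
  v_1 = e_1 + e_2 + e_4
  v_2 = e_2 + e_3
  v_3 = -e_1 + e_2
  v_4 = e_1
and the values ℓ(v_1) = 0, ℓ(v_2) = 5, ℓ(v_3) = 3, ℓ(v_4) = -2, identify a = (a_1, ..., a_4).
a = (-2, 1, 4, 1)

Write a = (a_1, ..., a_4) in the standard basis. For each basis vector v_i, ℓ(v_i) = <v_i, a> is a linear equation in the a_j's. Collect the n equations into a matrix system V a = ℓ, where row i of V is v_i (expressed in the standard basis). Since V is invertible (lower-triangular with 1s on the diagonal, up to permutation), solve by back-substitution:
  V =
[[1, 1, 0, 1],
 [0, 1, 1, 0],
 [-1, 1, 0, 0],
 [1, 0, 0, 0]]
  V a = (0, 5, 3, -2)
Solving gives a = (-2, 1, 4, 1).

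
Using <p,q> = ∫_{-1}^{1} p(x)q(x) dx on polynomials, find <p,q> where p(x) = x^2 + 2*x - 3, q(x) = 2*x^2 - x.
<p,q> = -68/15

Expand the product: p(x)·q(x) = 2*x^4 + 3*x^3 - 8*x^2 + 3*x.
∫_{-1}^{1} of each monomial x^k gives [2/(k+1) if k even, 0 if k odd]. Integrating term-by-term (or equivalently evaluating the antiderivative F(x) = 2*x^5/5 + 3*x^4/4 - 8*x^3/3 + 3*x^2/2 at the endpoints):
  F(1) − F(−1) = -1/60 − (271/60) = -68/15.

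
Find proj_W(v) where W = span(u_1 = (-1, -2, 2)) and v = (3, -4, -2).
proj_W(v) = (-1/9, -2/9, 2/9)

Set up U = [u_1 | ... | u_1] ∈ R^(3×1). The projector onto W = col(U) is P = U (U^T U)^(-1) U^T.
Compute U^T U =
  [9],
and U^T v = (1).
Solve U^T U · c = U^T v for the coefficients: c = (1/9). The projection is proj_W(v) = U c.
Check: (v - proj_W(v)) · u_1 = 0  (should be 0).
Result: proj_W(v) = (-1/9, -2/9, 2/9).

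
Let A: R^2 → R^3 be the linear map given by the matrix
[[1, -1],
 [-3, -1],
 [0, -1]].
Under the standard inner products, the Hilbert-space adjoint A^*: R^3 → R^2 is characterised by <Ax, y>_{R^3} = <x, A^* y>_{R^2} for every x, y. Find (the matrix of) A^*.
A^* = A^T =
[[1, -3, 0],
 [-1, -1, -1]]

For real matrices with standard dot products, the defining identity <Ax, y> = <x, A^* y> gives (Ax)^T y = x^T (A^*) y, i.e. x^T A^T y = x^T (A^*) y. Since this holds for all x, y, we must have A^* = A^T. Therefore
A^* =
[[1, -3, 0],
 [-1, -1, -1]].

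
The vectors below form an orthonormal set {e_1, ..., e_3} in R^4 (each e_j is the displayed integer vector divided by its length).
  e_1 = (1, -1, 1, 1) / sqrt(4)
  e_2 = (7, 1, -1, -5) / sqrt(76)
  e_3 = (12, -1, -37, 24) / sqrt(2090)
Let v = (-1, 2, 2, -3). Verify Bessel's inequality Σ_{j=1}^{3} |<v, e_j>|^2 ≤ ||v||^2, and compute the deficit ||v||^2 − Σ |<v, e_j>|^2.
Σ |<v, e_j>|^2 = 188/11; ||v||^2 = 18; deficit = 10/11

Write each e_j = u_j / sqrt(<u_j, u_j>) where u_j is the displayed integer vector. Then <v, e_j> = <v, u_j> / sqrt(<u_j, u_j>), so |<v, e_j>|^2 = <v, u_j>^2 / <u_j, u_j>.
Coefficients: <v, e_1> = -4/sqrt(4), <v, e_2> = 8/sqrt(76), <v, e_3> = -160/sqrt(2090).
Square and sum: Σ |<v, e_j>|^2 = 188/11.
Compute ||v||^2 = v·v = 18.
Deficit = 18 − 188/11 = 10/11 ≥ 0, confirming Bessel's inequality. (The deficit equals ||v − Σ <v,e_j> e_j||^2, the squared distance from v to span{e_j}.)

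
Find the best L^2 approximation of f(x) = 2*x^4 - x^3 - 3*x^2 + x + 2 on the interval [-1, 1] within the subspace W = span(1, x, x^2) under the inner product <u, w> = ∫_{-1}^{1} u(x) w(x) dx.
g(x) = -9*x^2/7 + 2*x/5 + 64/35

The best approximation g ∈ W is the orthogonal projection of f onto W. Writing g = a_0 + a_1 x + a_2 x^2, the coefficients solve the normal equations G · a = b where
  G_{ij} = <φ_i, φ_j> and b_i = <f, φ_i>, with φ_0 = 1, φ_1 = x, φ_2 = x^2.
G =
  [2, 0, 2/3]
  [0, 2/3, 0]
  [2/3, 0, 2/5],
b = (14/5, 4/15, 74/105).
Solving gives a_0 = 64/35, a_1 = 2/5, a_2 = -9/7, so
  g(x) = -9*x^2/7 + 2*x/5 + 64/35.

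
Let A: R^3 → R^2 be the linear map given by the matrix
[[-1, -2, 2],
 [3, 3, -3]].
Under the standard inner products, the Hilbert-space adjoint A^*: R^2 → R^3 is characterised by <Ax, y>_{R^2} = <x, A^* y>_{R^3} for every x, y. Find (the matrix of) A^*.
A^* = A^T =
[[-1, 3],
 [-2, 3],
 [2, -3]]

For real matrices with standard dot products, the defining identity <Ax, y> = <x, A^* y> gives (Ax)^T y = x^T (A^*) y, i.e. x^T A^T y = x^T (A^*) y. Since this holds for all x, y, we must have A^* = A^T. Therefore
A^* =
[[-1, 3],
 [-2, 3],
 [2, -3]].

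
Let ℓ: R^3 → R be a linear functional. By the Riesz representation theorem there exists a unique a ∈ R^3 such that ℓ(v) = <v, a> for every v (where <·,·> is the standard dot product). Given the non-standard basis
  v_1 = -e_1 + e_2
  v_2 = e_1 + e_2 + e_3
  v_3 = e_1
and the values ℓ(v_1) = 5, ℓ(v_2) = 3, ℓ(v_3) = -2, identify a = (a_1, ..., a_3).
a = (-2, 3, 2)

Write a = (a_1, ..., a_3) in the standard basis. For each basis vector v_i, ℓ(v_i) = <v_i, a> is a linear equation in the a_j's. Collect the n equations into a matrix system V a = ℓ, where row i of V is v_i (expressed in the standard basis). Since V is invertible (lower-triangular with 1s on the diagonal, up to permutation), solve by back-substitution:
  V =
[[-1, 1, 0],
 [1, 1, 1],
 [1, 0, 0]]
  V a = (5, 3, -2)
Solving gives a = (-2, 3, 2).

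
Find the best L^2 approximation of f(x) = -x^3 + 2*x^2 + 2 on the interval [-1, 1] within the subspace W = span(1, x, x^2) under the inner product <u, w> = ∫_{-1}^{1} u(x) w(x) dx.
g(x) = 2*x^2 - 3*x/5 + 2

The best approximation g ∈ W is the orthogonal projection of f onto W. Writing g = a_0 + a_1 x + a_2 x^2, the coefficients solve the normal equations G · a = b where
  G_{ij} = <φ_i, φ_j> and b_i = <f, φ_i>, with φ_0 = 1, φ_1 = x, φ_2 = x^2.
G =
  [2, 0, 2/3]
  [0, 2/3, 0]
  [2/3, 0, 2/5],
b = (16/3, -2/5, 32/15).
Solving gives a_0 = 2, a_1 = -3/5, a_2 = 2, so
  g(x) = 2*x^2 - 3*x/5 + 2.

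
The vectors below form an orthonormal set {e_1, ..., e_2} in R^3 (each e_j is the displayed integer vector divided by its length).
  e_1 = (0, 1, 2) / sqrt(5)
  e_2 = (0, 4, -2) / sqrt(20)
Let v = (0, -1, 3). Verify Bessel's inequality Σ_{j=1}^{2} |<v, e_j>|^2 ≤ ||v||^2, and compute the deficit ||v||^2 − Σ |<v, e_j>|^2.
Σ |<v, e_j>|^2 = 10; ||v||^2 = 10; deficit = 0

Write each e_j = u_j / sqrt(<u_j, u_j>) where u_j is the displayed integer vector. Then <v, e_j> = <v, u_j> / sqrt(<u_j, u_j>), so |<v, e_j>|^2 = <v, u_j>^2 / <u_j, u_j>.
Coefficients: <v, e_1> = 5/sqrt(5), <v, e_2> = -10/sqrt(20).
Square and sum: Σ |<v, e_j>|^2 = 10.
Compute ||v||^2 = v·v = 10.
Deficit = 10 − 10 = 0 ≥ 0, confirming Bessel's inequality. (The deficit equals ||v − Σ <v,e_j> e_j||^2, the squared distance from v to span{e_j}.)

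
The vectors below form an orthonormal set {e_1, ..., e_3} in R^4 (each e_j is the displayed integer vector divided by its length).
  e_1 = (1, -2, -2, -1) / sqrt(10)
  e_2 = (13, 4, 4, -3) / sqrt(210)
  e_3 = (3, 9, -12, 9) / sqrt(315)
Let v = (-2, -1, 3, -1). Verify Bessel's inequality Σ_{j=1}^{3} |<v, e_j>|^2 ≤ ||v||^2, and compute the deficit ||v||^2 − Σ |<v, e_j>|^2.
Σ |<v, e_j>|^2 = 15; ||v||^2 = 15; deficit = 0

Write each e_j = u_j / sqrt(<u_j, u_j>) where u_j is the displayed integer vector. Then <v, e_j> = <v, u_j> / sqrt(<u_j, u_j>), so |<v, e_j>|^2 = <v, u_j>^2 / <u_j, u_j>.
Coefficients: <v, e_1> = -5/sqrt(10), <v, e_2> = -15/sqrt(210), <v, e_3> = -60/sqrt(315).
Square and sum: Σ |<v, e_j>|^2 = 15.
Compute ||v||^2 = v·v = 15.
Deficit = 15 − 15 = 0 ≥ 0, confirming Bessel's inequality. (The deficit equals ||v − Σ <v,e_j> e_j||^2, the squared distance from v to span{e_j}.)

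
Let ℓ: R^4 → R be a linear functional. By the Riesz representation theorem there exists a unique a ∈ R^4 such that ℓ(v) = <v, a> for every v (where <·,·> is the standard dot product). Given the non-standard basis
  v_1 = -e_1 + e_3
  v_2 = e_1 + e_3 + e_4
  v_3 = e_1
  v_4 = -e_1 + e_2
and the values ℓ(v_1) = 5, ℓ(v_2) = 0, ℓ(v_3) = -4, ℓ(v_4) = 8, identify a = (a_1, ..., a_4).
a = (-4, 4, 1, 3)

Write a = (a_1, ..., a_4) in the standard basis. For each basis vector v_i, ℓ(v_i) = <v_i, a> is a linear equation in the a_j's. Collect the n equations into a matrix system V a = ℓ, where row i of V is v_i (expressed in the standard basis). Since V is invertible (lower-triangular with 1s on the diagonal, up to permutation), solve by back-substitution:
  V =
[[-1, 0, 1, 0],
 [1, 0, 1, 1],
 [1, 0, 0, 0],
 [-1, 1, 0, 0]]
  V a = (5, 0, -4, 8)
Solving gives a = (-4, 4, 1, 3).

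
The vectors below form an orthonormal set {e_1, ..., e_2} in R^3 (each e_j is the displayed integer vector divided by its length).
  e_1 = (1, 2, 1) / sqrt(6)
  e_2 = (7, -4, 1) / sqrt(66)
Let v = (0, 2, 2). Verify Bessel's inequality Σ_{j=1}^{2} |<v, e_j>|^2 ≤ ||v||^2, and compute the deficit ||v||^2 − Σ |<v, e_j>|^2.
Σ |<v, e_j>|^2 = 72/11; ||v||^2 = 8; deficit = 16/11

Write each e_j = u_j / sqrt(<u_j, u_j>) where u_j is the displayed integer vector. Then <v, e_j> = <v, u_j> / sqrt(<u_j, u_j>), so |<v, e_j>|^2 = <v, u_j>^2 / <u_j, u_j>.
Coefficients: <v, e_1> = 6/sqrt(6), <v, e_2> = -6/sqrt(66).
Square and sum: Σ |<v, e_j>|^2 = 72/11.
Compute ||v||^2 = v·v = 8.
Deficit = 8 − 72/11 = 16/11 ≥ 0, confirming Bessel's inequality. (The deficit equals ||v − Σ <v,e_j> e_j||^2, the squared distance from v to span{e_j}.)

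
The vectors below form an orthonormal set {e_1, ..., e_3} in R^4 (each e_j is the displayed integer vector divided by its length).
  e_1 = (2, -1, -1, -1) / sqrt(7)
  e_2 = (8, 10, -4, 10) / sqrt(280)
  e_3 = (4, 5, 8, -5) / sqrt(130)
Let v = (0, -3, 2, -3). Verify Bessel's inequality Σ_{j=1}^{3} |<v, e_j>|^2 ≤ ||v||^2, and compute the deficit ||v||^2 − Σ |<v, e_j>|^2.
Σ |<v, e_j>|^2 = 270/13; ||v||^2 = 22; deficit = 16/13

Write each e_j = u_j / sqrt(<u_j, u_j>) where u_j is the displayed integer vector. Then <v, e_j> = <v, u_j> / sqrt(<u_j, u_j>), so |<v, e_j>|^2 = <v, u_j>^2 / <u_j, u_j>.
Coefficients: <v, e_1> = 4/sqrt(7), <v, e_2> = -68/sqrt(280), <v, e_3> = 16/sqrt(130).
Square and sum: Σ |<v, e_j>|^2 = 270/13.
Compute ||v||^2 = v·v = 22.
Deficit = 22 − 270/13 = 16/13 ≥ 0, confirming Bessel's inequality. (The deficit equals ||v − Σ <v,e_j> e_j||^2, the squared distance from v to span{e_j}.)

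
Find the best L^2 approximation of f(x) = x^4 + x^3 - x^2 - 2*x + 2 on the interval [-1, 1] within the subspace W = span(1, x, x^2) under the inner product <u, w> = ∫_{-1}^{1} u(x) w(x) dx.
g(x) = -x^2/7 - 7*x/5 + 67/35

The best approximation g ∈ W is the orthogonal projection of f onto W. Writing g = a_0 + a_1 x + a_2 x^2, the coefficients solve the normal equations G · a = b where
  G_{ij} = <φ_i, φ_j> and b_i = <f, φ_i>, with φ_0 = 1, φ_1 = x, φ_2 = x^2.
G =
  [2, 0, 2/3]
  [0, 2/3, 0]
  [2/3, 0, 2/5],
b = (56/15, -14/15, 128/105).
Solving gives a_0 = 67/35, a_1 = -7/5, a_2 = -1/7, so
  g(x) = -x^2/7 - 7*x/5 + 67/35.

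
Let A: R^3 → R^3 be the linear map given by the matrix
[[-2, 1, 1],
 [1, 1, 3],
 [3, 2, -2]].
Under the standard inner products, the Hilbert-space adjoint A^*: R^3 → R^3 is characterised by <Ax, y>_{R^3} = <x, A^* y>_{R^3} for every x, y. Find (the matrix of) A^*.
A^* = A^T =
[[-2, 1, 3],
 [1, 1, 2],
 [1, 3, -2]]

For real matrices with standard dot products, the defining identity <Ax, y> = <x, A^* y> gives (Ax)^T y = x^T (A^*) y, i.e. x^T A^T y = x^T (A^*) y. Since this holds for all x, y, we must have A^* = A^T. Therefore
A^* =
[[-2, 1, 3],
 [1, 1, 2],
 [1, 3, -2]].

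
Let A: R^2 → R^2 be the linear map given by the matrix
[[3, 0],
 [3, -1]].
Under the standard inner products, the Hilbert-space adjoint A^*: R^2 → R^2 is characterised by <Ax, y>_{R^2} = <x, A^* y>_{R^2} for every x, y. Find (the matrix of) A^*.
A^* = A^T =
[[3, 3],
 [0, -1]]

For real matrices with standard dot products, the defining identity <Ax, y> = <x, A^* y> gives (Ax)^T y = x^T (A^*) y, i.e. x^T A^T y = x^T (A^*) y. Since this holds for all x, y, we must have A^* = A^T. Therefore
A^* =
[[3, 3],
 [0, -1]].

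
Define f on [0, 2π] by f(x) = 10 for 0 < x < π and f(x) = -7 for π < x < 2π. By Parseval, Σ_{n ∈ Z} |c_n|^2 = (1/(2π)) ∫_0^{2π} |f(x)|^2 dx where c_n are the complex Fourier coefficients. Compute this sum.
Σ |c_n|^2 = 149/2

Parseval equates the L^2 energy of f (normalised by 1/(2π)) with the ℓ^2 sum of its Fourier coefficients: (1/(2π)) ∫_0^{2π} |f|^2 = Σ |c_n|^2.
Compute the left side: (1/(2π)) [∫_0^π 10^2 dx + ∫_π^{2π} (-7)^2 dx] = (1/(2π)) · (100π + 49π) = (100 + 49)/2 = 149/2.
So Σ_{n ∈ Z} |c_n|^2 = 149/2.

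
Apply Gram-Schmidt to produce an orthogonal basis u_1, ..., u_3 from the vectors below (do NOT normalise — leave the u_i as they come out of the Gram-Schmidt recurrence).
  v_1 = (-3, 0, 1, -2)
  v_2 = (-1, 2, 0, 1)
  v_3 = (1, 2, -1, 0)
Orthogonal basis:
  u_1 = (-3, 0, 1, -2)
  u_2 = (-11/14, 2, -1/14, 8/7)
  u_3 = (48/83, 74/83, -56/83, -100/83)

Apply the Gram-Schmidt recurrence
  u_1 = v_1
  u_i = v_i − Σ_{j<i} ((v_i · u_j) / (u_j · u_j)) · u_j.

Step by step this gives:
  u_1 = (-3, 0, 1, -2)
  u_2 = (-11/14, 2, -1/14, 8/7)
  u_3 = (48/83, 74/83, -56/83, -100/83)

Orthogonality check:
  u_2 · u_1 = 0 (should be 0)
  u_3 · u_1 = 0 (should be 0)
  u_3 · u_2 = 0 (should be 0)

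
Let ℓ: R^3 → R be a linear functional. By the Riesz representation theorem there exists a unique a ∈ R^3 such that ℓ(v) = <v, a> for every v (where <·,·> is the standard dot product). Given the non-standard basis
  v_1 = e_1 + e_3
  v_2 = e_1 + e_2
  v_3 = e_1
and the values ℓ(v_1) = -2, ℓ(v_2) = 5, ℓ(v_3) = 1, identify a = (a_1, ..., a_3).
a = (1, 4, -3)

Write a = (a_1, ..., a_3) in the standard basis. For each basis vector v_i, ℓ(v_i) = <v_i, a> is a linear equation in the a_j's. Collect the n equations into a matrix system V a = ℓ, where row i of V is v_i (expressed in the standard basis). Since V is invertible (lower-triangular with 1s on the diagonal, up to permutation), solve by back-substitution:
  V =
[[1, 0, 1],
 [1, 1, 0],
 [1, 0, 0]]
  V a = (-2, 5, 1)
Solving gives a = (1, 4, -3).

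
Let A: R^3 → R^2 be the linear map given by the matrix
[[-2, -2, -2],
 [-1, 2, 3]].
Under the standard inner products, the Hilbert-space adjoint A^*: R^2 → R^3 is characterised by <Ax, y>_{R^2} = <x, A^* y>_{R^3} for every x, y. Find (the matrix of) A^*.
A^* = A^T =
[[-2, -1],
 [-2, 2],
 [-2, 3]]

For real matrices with standard dot products, the defining identity <Ax, y> = <x, A^* y> gives (Ax)^T y = x^T (A^*) y, i.e. x^T A^T y = x^T (A^*) y. Since this holds for all x, y, we must have A^* = A^T. Therefore
A^* =
[[-2, -1],
 [-2, 2],
 [-2, 3]].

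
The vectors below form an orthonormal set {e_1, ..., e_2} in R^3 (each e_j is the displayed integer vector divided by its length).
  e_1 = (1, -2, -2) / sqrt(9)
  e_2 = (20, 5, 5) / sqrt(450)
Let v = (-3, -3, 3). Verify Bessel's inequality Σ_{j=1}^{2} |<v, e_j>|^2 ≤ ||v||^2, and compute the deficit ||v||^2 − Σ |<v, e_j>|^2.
Σ |<v, e_j>|^2 = 9; ||v||^2 = 27; deficit = 18

Write each e_j = u_j / sqrt(<u_j, u_j>) where u_j is the displayed integer vector. Then <v, e_j> = <v, u_j> / sqrt(<u_j, u_j>), so |<v, e_j>|^2 = <v, u_j>^2 / <u_j, u_j>.
Coefficients: <v, e_1> = -3/sqrt(9), <v, e_2> = -60/sqrt(450).
Square and sum: Σ |<v, e_j>|^2 = 9.
Compute ||v||^2 = v·v = 27.
Deficit = 27 − 9 = 18 ≥ 0, confirming Bessel's inequality. (The deficit equals ||v − Σ <v,e_j> e_j||^2, the squared distance from v to span{e_j}.)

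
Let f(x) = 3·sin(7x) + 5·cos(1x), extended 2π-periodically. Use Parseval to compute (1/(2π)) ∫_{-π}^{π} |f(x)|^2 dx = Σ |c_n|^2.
Σ |c_n|^2 = 17

Expand |f|^2 and use orthogonality of {sin(nx), cos(mx)} on [-π, π]:
  ∫_{-π}^{π} sin(nx)^2 dx = π, ∫ cos(mx)^2 dx = π, and cross terms integrate to 0.
So ∫_{-π}^{π} f(x)^2 dx = 3^2 · π + 5^2 · π = (9 + 25)π.
Divide by 2π: (9 + 25)/2 = 17.
By Parseval, this equals Σ |c_n|^2.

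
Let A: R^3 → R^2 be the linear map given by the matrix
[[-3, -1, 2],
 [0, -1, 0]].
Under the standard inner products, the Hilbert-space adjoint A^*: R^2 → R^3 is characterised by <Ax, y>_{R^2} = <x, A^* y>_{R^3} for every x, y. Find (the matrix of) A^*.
A^* = A^T =
[[-3, 0],
 [-1, -1],
 [2, 0]]

For real matrices with standard dot products, the defining identity <Ax, y> = <x, A^* y> gives (Ax)^T y = x^T (A^*) y, i.e. x^T A^T y = x^T (A^*) y. Since this holds for all x, y, we must have A^* = A^T. Therefore
A^* =
[[-3, 0],
 [-1, -1],
 [2, 0]].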